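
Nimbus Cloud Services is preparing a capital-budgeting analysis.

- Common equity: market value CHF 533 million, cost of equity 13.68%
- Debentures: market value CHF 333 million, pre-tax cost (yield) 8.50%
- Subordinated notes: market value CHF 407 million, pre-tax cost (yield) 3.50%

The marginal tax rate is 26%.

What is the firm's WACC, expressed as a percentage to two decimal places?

8.20%

Total capital V = 533 + 333 + 407 = 1273.
Equity: weight = 533/1273 = 0.4187; cost = 13.68%.
Debentures: weight = 333/1273 = 0.2616; after-tax cost = 8.5% × (1 − 26%) = 6.2900%.
Subordinated notes: weight = 407/1273 = 0.3197; after-tax cost = 3.5% × (1 − 26%) = 2.5900%.
WACC = 0.4187 × 13.6800% + 0.2616 × 6.2900% + 0.3197 × 2.5900% = 8.2012%.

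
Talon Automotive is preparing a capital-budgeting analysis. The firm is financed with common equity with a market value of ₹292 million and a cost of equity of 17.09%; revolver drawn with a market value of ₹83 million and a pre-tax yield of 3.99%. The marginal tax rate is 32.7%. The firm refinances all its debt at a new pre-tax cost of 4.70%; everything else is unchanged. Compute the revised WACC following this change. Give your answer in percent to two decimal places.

14.01%

After the change:
Total capital V = 292 + 83 = 375.
Equity: weight = 292/375 = 0.7787; cost = 17.09%.
Revolver drawn: weight = 83/375 = 0.2213; after-tax cost = 4.7% × (1 − 32.7%) = 3.1631%.
WACC = 0.7787 × 17.0900% + 0.2213 × 3.1631% = 14.0075%.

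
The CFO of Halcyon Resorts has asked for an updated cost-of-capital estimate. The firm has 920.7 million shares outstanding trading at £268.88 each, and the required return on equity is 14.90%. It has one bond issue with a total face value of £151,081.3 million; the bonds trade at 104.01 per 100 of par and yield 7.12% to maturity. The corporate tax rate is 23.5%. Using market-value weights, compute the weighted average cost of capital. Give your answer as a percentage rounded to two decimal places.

Market value of equity E = 268.88 × 920.7m = 247557.816m. Market value of debt D = 151081.3m × 104.01/100 = 157139.66013m.
Total capital V = 247557.816 + 157139.66013 = 404697.47613.
Equity: weight = 247557.816/404697.47613 = 0.6117; cost = 14.9%.
Bonds outstanding: weight = 157139.66013/404697.47613 = 0.3883; after-tax cost = 7.12% × (1 − 23.5%) = 5.4468%.
WACC = 0.6117 × 14.9000% + 0.3883 × 5.4468% = 11.2294%.

11.23%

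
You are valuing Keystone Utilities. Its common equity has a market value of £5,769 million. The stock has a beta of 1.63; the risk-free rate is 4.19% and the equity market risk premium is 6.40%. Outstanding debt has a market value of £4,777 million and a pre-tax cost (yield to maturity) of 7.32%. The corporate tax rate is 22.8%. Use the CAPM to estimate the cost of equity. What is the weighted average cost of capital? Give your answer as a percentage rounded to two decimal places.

10.56%

Cost of equity via CAPM: Re = 4.19% + 1.63 × 6.4% = 14.6220%.
Total capital V = 5769 + 4777 = 10546.
Equity: weight = 5769/10546 = 0.5470; cost = 14.622%.
Debt: weight = 4777/10546 = 0.4530; after-tax cost = 7.32% × (1 − 22.8%) = 5.6510%.
WACC = 0.5470 × 14.6220% + 0.4530 × 5.6510% = 10.5584%.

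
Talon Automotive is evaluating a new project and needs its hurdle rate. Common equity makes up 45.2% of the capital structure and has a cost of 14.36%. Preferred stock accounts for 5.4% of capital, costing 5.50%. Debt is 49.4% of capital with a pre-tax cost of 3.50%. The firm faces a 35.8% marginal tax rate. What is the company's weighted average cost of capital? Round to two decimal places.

After-tax cost of debt = 3.5% × (1 − 35.8%) = 2.2470%.
WACC = 0.452 × 14.3600% + 0.054 × 5.5000% + 0.494 × 2.2470% = 7.8977%.

7.90%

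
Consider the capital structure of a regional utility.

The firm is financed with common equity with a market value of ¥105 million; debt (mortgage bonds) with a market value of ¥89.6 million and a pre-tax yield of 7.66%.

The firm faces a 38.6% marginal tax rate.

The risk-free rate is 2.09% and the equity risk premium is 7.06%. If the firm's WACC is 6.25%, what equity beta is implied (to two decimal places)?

0.78

Total capital V = 105 + 89.6 = 194.6.
Equity weight = 105/194.6 = 0.5396.
Mortgage bonds weight = 89.6/194.6 = 0.4604.
Debt contribution = 0.4604 × 7.66% × (1 − 38.6%) = 2.1655%.
Required equity contribution = 6.25% − 2.1655% = 4.0845%  ⇒  Re = 7.5699%.
CAPM: 7.5699% = 2.09% + β × 7.06%  ⇒  β = 0.7762.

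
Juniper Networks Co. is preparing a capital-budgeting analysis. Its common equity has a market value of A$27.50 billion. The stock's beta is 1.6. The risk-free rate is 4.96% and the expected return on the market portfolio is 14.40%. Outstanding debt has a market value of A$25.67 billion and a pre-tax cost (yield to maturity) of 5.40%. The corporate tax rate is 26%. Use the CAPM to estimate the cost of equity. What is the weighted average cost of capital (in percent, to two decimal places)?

12.31%

Market risk premium = 14.4% − 4.96% = 9.44%.
Cost of equity via CAPM: Re = 4.96% + 1.6 × 9.44% = 20.0640%.
Total capital V = 27.5 + 25.67 = 53.17.
Equity: weight = 27.5/53.17 = 0.5172; cost = 20.064%.
Debt: weight = 25.67/53.17 = 0.4828; after-tax cost = 5.4% × (1 − 26%) = 3.9960%.
WACC = 0.5172 × 20.0640% + 0.4828 × 3.9960% = 12.3065%.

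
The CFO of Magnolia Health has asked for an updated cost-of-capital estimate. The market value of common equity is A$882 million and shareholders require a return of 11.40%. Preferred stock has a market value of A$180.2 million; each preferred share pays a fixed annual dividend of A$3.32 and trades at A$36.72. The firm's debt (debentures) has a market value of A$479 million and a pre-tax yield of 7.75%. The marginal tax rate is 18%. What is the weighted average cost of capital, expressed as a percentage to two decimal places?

9.56%

Cost of preferred: Rp = 3.32 / 36.72 = 9.0414%.
Total capital V = 882 + 180.2 + 479 = 1541.2.
Equity: weight = 882/1541.2 = 0.5723; cost = 11.4%.
Preferred: weight = 180.2/1541.2 = 0.1169; cost = 9.0414%.
Debentures: weight = 479/1541.2 = 0.3108; after-tax cost = 7.75% × (1 − 18%) = 6.3550%.
WACC = 0.5723 × 11.4000% + 0.1169 × 9.0414% + 0.3108 × 6.3550% = 9.5563%.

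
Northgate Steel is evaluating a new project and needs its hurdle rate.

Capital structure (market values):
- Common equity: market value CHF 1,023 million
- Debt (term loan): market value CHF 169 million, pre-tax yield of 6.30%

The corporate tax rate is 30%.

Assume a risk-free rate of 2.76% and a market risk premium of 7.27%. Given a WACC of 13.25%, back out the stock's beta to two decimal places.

Total capital V = 1023 + 169 = 1192.
Equity weight = 1023/1192 = 0.8582.
Term loan weight = 169/1192 = 0.1418.
Debt contribution = 0.1418 × 6.3% × (1 − 30%) = 0.6252%.
Required equity contribution = 13.25% − 0.6252% = 12.6248%  ⇒  Re = 14.7104%.
CAPM: 14.7104% = 2.76% + β × 7.27%  ⇒  β = 1.6438.

1.64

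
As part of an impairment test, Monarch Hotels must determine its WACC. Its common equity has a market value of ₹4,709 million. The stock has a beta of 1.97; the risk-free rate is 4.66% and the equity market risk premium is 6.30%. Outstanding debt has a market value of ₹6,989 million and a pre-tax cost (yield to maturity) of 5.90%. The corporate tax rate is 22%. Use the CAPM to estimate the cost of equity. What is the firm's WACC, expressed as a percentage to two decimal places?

Cost of equity via CAPM: Re = 4.66% + 1.97 × 6.3% = 17.0710%.
Total capital V = 4709 + 6989 = 11698.
Equity: weight = 4709/11698 = 0.4025; cost = 17.071%.
Debt: weight = 6989/11698 = 0.5975; after-tax cost = 5.9% × (1 − 22%) = 4.6020%.
WACC = 0.4025 × 17.0710% + 0.5975 × 4.6020% = 9.6214%.

9.62%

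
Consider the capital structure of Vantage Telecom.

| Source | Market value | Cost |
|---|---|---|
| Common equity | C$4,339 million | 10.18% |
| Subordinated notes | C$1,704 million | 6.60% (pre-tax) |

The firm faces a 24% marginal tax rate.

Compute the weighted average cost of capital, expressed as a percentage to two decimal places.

Total capital V = 4339 + 1704 = 6043.
Equity: weight = 4339/6043 = 0.7180; cost = 10.18%.
Subordinated notes: weight = 1704/6043 = 0.2820; after-tax cost = 6.6% × (1 − 24%) = 5.0160%.
WACC = 0.7180 × 10.1800% + 0.2820 × 5.0160% = 8.7239%.

8.72%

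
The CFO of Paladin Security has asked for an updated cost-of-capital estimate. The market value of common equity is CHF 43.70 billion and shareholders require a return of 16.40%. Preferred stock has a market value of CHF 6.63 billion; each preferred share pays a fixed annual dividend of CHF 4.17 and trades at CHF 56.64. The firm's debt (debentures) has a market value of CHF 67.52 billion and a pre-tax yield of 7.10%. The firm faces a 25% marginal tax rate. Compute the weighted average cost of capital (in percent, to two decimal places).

Cost of preferred: Rp = 4.17 / 56.64 = 7.3623%.
Total capital V = 43.7 + 6.63 + 67.52 = 117.85.
Equity: weight = 43.7/117.85 = 0.3708; cost = 16.4%.
Preferred: weight = 6.63/117.85 = 0.0563; cost = 7.3623%.
Debentures: weight = 67.52/117.85 = 0.5729; after-tax cost = 7.1% × (1 − 25%) = 5.3250%.
WACC = 0.3708 × 16.4000% + 0.0563 × 7.3623% + 0.5729 × 5.3250% = 9.5463%.

9.55%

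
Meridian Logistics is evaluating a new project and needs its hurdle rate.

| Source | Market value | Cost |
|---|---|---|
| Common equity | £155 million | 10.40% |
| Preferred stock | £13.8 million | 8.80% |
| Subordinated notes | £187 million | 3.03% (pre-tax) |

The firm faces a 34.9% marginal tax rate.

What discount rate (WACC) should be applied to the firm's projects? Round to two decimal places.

Total capital V = 155 + 13.8 + 187 = 355.8.
Equity: weight = 155/355.8 = 0.4356; cost = 10.4%.
Preferred: weight = 13.8/355.8 = 0.0388; cost = 8.8%.
Subordinated notes: weight = 187/355.8 = 0.5256; after-tax cost = 3.03% × (1 − 34.9%) = 1.9725%.
WACC = 0.4356 × 10.4000% + 0.0388 × 8.8000% + 0.5256 × 1.9725% = 5.9087%.

5.91%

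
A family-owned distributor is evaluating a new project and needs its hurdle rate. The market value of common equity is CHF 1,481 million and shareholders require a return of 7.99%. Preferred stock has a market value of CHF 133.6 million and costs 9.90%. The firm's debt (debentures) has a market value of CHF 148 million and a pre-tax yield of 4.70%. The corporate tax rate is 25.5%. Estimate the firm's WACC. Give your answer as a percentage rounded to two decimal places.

Total capital V = 1481 + 133.6 + 148 = 1762.6.
Equity: weight = 1481/1762.6 = 0.8402; cost = 7.99%.
Preferred: weight = 133.6/1762.6 = 0.0758; cost = 9.9%.
Debentures: weight = 148/1762.6 = 0.0840; after-tax cost = 4.7% × (1 − 25.5%) = 3.5015%.
WACC = 0.8402 × 7.9900% + 0.0758 × 9.9000% + 0.0840 × 3.5015% = 7.7579%.

7.76%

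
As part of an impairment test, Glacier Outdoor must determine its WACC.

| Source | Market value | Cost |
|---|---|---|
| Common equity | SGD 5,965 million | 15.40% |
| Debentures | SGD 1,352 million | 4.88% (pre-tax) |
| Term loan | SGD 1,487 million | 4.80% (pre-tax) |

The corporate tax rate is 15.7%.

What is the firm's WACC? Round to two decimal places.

11.75%

Total capital V = 5965 + 1352 + 1487 = 8804.
Equity: weight = 5965/8804 = 0.6775; cost = 15.4%.
Debentures: weight = 1352/8804 = 0.1536; after-tax cost = 4.88% × (1 − 15.7%) = 4.1138%.
Term loan: weight = 1487/8804 = 0.1689; after-tax cost = 4.8% × (1 − 15.7%) = 4.0464%.
WACC = 0.6775 × 15.4000% + 0.1536 × 4.1138% + 0.1689 × 4.0464% = 11.7492%.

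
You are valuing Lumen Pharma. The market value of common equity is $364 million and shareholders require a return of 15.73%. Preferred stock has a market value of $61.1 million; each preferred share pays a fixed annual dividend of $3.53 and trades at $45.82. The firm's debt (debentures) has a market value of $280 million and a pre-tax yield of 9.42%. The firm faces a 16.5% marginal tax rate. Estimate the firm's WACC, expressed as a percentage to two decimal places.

Cost of preferred: Rp = 3.53 / 45.82 = 7.7041%.
Total capital V = 364 + 61.1 + 280 = 705.1.
Equity: weight = 364/705.1 = 0.5162; cost = 15.73%.
Preferred: weight = 61.1/705.1 = 0.0867; cost = 7.7041%.
Debentures: weight = 280/705.1 = 0.3971; after-tax cost = 9.42% × (1 − 16.5%) = 7.8657%.
WACC = 0.5162 × 15.7300% + 0.0867 × 7.7041% + 0.3971 × 7.8657% = 11.9116%.

11.91%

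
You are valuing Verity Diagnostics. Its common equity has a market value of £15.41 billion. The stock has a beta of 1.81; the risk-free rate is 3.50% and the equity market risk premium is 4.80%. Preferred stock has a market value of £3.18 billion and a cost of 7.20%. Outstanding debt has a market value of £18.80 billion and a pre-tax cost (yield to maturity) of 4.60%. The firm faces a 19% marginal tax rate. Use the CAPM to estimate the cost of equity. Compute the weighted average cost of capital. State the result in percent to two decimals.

7.51%

Cost of equity via CAPM: Re = 3.5% + 1.81 × 4.8% = 12.1880%.
Total capital V = 15.41 + 3.18 + 18.8 = 37.39.
Equity: weight = 15.41/37.39 = 0.4121; cost = 12.188%.
Preferred: weight = 3.18/37.39 = 0.0850; cost = 7.2%.
Debt: weight = 18.8/37.39 = 0.5028; after-tax cost = 4.6% × (1 − 19%) = 3.7260%.
WACC = 0.4121 × 12.1880% + 0.0850 × 7.2000% + 0.5028 × 3.7260% = 7.5090%.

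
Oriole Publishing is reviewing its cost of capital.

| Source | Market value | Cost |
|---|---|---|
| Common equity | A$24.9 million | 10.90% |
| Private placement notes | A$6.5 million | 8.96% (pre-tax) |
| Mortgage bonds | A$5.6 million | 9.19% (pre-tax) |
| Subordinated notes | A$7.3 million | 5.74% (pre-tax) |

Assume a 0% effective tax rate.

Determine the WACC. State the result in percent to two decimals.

9.55%

Total capital V = 24.9 + 6.5 + 5.6 + 7.3 = 44.3.
Equity: weight = 24.9/44.3 = 0.5621; cost = 10.9%.
Private placement notes: weight = 6.5/44.3 = 0.1467; after-tax cost = 8.96% × (1 − 0%) = 8.9600%.
Mortgage bonds: weight = 5.6/44.3 = 0.1264; after-tax cost = 9.19% × (1 − 0%) = 9.1900%.
Subordinated notes: weight = 7.3/44.3 = 0.1648; after-tax cost = 5.74% × (1 − 0%) = 5.7400%.
WACC = 0.5621 × 10.9000% + 0.1467 × 8.9600% + 0.1264 × 9.1900% + 0.1648 × 5.7400% = 9.5489%.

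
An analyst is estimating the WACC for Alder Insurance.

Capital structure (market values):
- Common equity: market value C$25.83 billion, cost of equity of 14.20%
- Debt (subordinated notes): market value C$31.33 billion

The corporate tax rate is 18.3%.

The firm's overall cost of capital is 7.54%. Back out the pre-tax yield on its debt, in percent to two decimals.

Total capital V = 25.83 + 31.33 = 57.16.
Equity weight = 25.83/57.16 = 0.4519.
Subordinated notes weight = 31.33/57.16 = 0.5481.
Equity contribution = 0.4519 × 14.2% = 6.4168%.
Remaining for debt = 7.54% − 6.4168% = 1.1232%.
Rd × (1 − 18.3%) × 0.5481 = 1.1232%  ⇒  Rd = 2.5082%.

2.51%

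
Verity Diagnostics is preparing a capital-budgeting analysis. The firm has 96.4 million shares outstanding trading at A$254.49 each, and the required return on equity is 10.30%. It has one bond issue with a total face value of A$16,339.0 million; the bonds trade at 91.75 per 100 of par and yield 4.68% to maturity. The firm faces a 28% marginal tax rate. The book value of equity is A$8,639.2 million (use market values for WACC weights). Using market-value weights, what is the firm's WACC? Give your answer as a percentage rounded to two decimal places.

7.67%

Market value of equity E = 254.49 × 96.4m = 24532.836m. Market value of debt D = 16339m × 91.75/100 = 14991.0325m.
Total capital V = 24532.836 + 14991.0325 = 39523.8685.
Equity: weight = 24532.836/39523.8685 = 0.6207; cost = 10.3%.
Bonds outstanding: weight = 14991.0325/39523.8685 = 0.3793; after-tax cost = 4.68% × (1 − 28%) = 3.3696%.
WACC = 0.6207 × 10.3000% + 0.3793 × 3.3696% = 7.6714%.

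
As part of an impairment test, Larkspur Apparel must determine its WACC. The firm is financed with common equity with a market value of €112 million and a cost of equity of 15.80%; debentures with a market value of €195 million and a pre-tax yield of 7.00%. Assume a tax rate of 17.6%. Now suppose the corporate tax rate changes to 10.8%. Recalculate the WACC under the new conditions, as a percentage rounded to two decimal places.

After the change:
Total capital V = 112 + 195 = 307.
Equity: weight = 112/307 = 0.3648; cost = 15.8%.
Debentures: weight = 195/307 = 0.6352; after-tax cost = 7% × (1 − 10.8%) = 6.2440%.
WACC = 0.3648 × 15.8000% + 0.6352 × 6.2440% = 9.7302%.

9.73%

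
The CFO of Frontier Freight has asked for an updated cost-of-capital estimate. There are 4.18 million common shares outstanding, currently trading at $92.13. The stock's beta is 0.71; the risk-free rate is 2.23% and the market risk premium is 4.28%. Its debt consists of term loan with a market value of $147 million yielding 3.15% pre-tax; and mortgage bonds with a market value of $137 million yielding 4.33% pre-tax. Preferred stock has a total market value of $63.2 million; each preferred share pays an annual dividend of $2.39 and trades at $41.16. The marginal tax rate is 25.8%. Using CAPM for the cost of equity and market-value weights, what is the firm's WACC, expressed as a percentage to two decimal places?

Cost of equity via CAPM: Re = 2.23% + 0.71 × 4.28% = 5.2688%.
Cost of preferred: Rp = 2.39 / 41.16 = 5.8066%.
Market value of equity E = 92.13 × 4.18m = 385.1034m.
Total capital V = 385.1034 + 63.2 + 147 + 137 = 732.3034.
Equity: weight = 385.1034/732.3034 = 0.5259; cost = 5.2688%.
Preferred: weight = 63.2/732.3034 = 0.0863; cost = 5.8066%.
Term loan: weight = 147/732.3034 = 0.2007; after-tax cost = 3.15% × (1 − 25.8%) = 2.3373%.
Mortgage bonds: weight = 137/732.3034 = 0.1871; after-tax cost = 4.33% × (1 − 25.8%) = 3.2129%.
WACC = 0.5259 × 5.2688% + 0.0863 × 5.8066% + 0.2007 × 2.3373% + 0.1871 × 3.2129% = 4.3421%.

4.34%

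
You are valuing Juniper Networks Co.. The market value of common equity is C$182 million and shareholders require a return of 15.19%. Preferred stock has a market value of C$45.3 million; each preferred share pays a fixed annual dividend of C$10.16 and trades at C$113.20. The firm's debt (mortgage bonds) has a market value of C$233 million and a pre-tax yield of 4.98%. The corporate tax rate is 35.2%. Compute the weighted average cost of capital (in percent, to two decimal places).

Cost of preferred: Rp = 10.16 / 113.2 = 8.9753%.
Total capital V = 182 + 45.3 + 233 = 460.3.
Equity: weight = 182/460.3 = 0.3954; cost = 15.19%.
Preferred: weight = 45.3/460.3 = 0.0984; cost = 8.9753%.
Mortgage bonds: weight = 233/460.3 = 0.5062; after-tax cost = 4.98% × (1 − 35.2%) = 3.2270%.
WACC = 0.3954 × 15.1900% + 0.0984 × 8.9753% + 0.5062 × 3.2270% = 8.5228%.

8.52%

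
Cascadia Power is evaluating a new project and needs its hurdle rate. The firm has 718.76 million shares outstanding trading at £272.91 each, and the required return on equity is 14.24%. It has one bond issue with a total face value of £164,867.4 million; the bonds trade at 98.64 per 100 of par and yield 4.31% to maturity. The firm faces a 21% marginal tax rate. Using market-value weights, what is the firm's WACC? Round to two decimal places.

Market value of equity E = 272.91 × 718.76m = 196156.7916m. Market value of debt D = 164867.4m × 98.64/100 = 162625.20336m.
Total capital V = 196156.7916 + 162625.20336 = 358781.99496.
Equity: weight = 196156.7916/358781.99496 = 0.5467; cost = 14.24%.
Bonds outstanding: weight = 162625.20336/358781.99496 = 0.4533; after-tax cost = 4.31% × (1 − 21%) = 3.4049%.
WACC = 0.5467 × 14.2400% + 0.4533 × 3.4049% = 9.3288%.

9.33%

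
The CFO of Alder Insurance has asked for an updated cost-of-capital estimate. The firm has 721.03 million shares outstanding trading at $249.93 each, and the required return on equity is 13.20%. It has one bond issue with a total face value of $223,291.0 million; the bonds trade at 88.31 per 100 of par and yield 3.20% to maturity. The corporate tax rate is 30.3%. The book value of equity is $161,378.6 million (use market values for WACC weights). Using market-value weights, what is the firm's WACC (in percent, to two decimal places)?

Market value of equity E = 249.93 × 721.03m = 180207.0279m. Market value of debt D = 223291m × 88.31/100 = 197188.2821m.
Total capital V = 180207.0279 + 197188.2821 = 377395.31.
Equity: weight = 180207.0279/377395.31 = 0.4775; cost = 13.2%.
Bonds outstanding: weight = 197188.2821/377395.31 = 0.5225; after-tax cost = 3.2% × (1 − 30.3%) = 2.2304%.
WACC = 0.4775 × 13.2000% + 0.5225 × 2.2304% = 7.4684%.

7.47%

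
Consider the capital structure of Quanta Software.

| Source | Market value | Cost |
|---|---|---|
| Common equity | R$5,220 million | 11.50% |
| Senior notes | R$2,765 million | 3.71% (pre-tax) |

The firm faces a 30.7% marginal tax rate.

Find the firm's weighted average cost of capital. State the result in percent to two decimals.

8.41%

Total capital V = 5220 + 2765 = 7985.
Equity: weight = 5220/7985 = 0.6537; cost = 11.5%.
Senior notes: weight = 2765/7985 = 0.3463; after-tax cost = 3.71% × (1 − 30.7%) = 2.5710%.
WACC = 0.6537 × 11.5000% + 0.3463 × 2.5710% = 8.4081%.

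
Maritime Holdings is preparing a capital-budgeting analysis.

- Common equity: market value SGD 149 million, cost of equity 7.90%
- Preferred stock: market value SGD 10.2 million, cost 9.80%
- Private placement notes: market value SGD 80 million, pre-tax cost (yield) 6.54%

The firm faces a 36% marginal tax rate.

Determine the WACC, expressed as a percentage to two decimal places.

6.74%

Total capital V = 149 + 10.2 + 80 = 239.2.
Equity: weight = 149/239.2 = 0.6229; cost = 7.9%.
Preferred: weight = 10.2/239.2 = 0.0426; cost = 9.8%.
Private placement notes: weight = 80/239.2 = 0.3344; after-tax cost = 6.54% × (1 − 36%) = 4.1856%.
WACC = 0.6229 × 7.9000% + 0.0426 × 9.8000% + 0.3344 × 4.1856% = 6.7387%.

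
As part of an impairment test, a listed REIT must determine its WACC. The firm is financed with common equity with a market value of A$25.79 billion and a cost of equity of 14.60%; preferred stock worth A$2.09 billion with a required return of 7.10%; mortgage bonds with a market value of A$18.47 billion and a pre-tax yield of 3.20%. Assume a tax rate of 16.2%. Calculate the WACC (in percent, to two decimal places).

9.51%

Total capital V = 25.79 + 2.09 + 18.47 = 46.35.
Equity: weight = 25.79/46.35 = 0.5564; cost = 14.6%.
Preferred: weight = 2.09/46.35 = 0.0451; cost = 7.1%.
Mortgage bonds: weight = 18.47/46.35 = 0.3985; after-tax cost = 3.2% × (1 − 16.2%) = 2.6816%.
WACC = 0.5564 × 14.6000% + 0.0451 × 7.1000% + 0.3985 × 2.6816% = 9.5125%.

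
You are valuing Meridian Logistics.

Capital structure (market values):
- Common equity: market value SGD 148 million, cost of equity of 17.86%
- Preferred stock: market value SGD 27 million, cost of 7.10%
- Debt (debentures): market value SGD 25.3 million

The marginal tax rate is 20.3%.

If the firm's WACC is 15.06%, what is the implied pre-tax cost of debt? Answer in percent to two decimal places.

Total capital V = 148 + 27 + 25.3 = 200.3.
Equity weight = 148/200.3 = 0.7389.
Preferred weight = 27/200.3 = 0.1348.
Debentures weight = 25.3/200.3 = 0.1263.
Equity contribution = 0.7389 × 17.86% = 13.1966%.
Preferred contribution = 0.1348 × 7.1% = 0.9571%.
Remaining for debt = 15.06% − 14.1537% = 0.9063%.
Rd × (1 − 20.3%) × 0.1263 = 0.9063%  ⇒  Rd = 9.0030%.

9.00%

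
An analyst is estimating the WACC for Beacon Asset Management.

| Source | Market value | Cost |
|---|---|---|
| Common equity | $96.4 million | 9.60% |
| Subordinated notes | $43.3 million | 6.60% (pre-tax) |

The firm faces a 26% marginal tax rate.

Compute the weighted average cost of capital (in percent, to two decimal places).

8.14%

Total capital V = 96.4 + 43.3 = 139.7.
Equity: weight = 96.4/139.7 = 0.6901; cost = 9.6%.
Subordinated notes: weight = 43.3/139.7 = 0.3099; after-tax cost = 6.6% × (1 − 26%) = 4.8840%.
WACC = 0.6901 × 9.6000% + 0.3099 × 4.8840% = 8.1383%.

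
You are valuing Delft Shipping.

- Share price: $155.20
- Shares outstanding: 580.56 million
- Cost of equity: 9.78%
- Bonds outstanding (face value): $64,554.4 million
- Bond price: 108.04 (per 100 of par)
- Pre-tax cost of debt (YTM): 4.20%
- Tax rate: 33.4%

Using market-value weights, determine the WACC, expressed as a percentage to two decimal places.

6.73%

Market value of equity E = 155.2 × 580.56m = 90102.912m. Market value of debt D = 64554.4m × 108.04/100 = 69744.57376m.
Total capital V = 90102.912 + 69744.57376 = 159847.48576.
Equity: weight = 90102.912/159847.48576 = 0.5637; cost = 9.78%.
Bonds outstanding: weight = 69744.57376/159847.48576 = 0.4363; after-tax cost = 4.2% × (1 − 33.4%) = 2.7972%.
WACC = 0.5637 × 9.7800% + 0.4363 × 2.7972% = 6.7333%.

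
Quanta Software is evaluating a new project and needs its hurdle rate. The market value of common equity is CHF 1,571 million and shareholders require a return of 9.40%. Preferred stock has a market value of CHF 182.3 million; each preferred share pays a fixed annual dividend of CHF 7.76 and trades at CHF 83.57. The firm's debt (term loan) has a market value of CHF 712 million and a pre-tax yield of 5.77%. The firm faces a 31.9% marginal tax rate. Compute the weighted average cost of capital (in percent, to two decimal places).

Cost of preferred: Rp = 7.76 / 83.57 = 9.2856%.
Total capital V = 1571 + 182.3 + 712 = 2465.3.
Equity: weight = 1571/2465.3 = 0.6372; cost = 9.4%.
Preferred: weight = 182.3/2465.3 = 0.0739; cost = 9.2856%.
Term loan: weight = 712/2465.3 = 0.2888; after-tax cost = 5.77% × (1 − 31.9%) = 3.9294%.
WACC = 0.6372 × 9.4000% + 0.0739 × 9.2856% + 0.2888 × 3.9294% = 7.8116%.

7.81%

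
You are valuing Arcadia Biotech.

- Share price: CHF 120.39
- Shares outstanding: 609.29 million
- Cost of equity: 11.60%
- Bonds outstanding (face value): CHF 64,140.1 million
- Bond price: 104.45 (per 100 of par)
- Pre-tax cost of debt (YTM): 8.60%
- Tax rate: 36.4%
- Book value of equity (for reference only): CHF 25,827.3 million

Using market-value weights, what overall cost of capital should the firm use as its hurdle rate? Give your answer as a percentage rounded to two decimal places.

8.67%

Market value of equity E = 120.39 × 609.29m = 73352.4231m. Market value of debt D = 64140.1m × 104.45/100 = 66994.33445m.
Total capital V = 73352.4231 + 66994.33445 = 140346.75755.
Equity: weight = 73352.4231/140346.75755 = 0.5227; cost = 11.6%.
Bonds outstanding: weight = 66994.33445/140346.75755 = 0.4773; after-tax cost = 8.6% × (1 − 36.4%) = 5.4696%.
WACC = 0.5227 × 11.6000% + 0.4773 × 5.4696% = 8.6737%.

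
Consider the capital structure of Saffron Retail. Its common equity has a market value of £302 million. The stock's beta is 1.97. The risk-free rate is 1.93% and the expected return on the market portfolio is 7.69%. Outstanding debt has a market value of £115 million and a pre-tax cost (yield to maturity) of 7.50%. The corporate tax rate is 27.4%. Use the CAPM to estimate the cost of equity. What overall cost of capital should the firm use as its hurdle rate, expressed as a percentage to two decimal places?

11.12%

Market risk premium = 7.69% − 1.93% = 5.76%.
Cost of equity via CAPM: Re = 1.93% + 1.97 × 5.76% = 13.2772%.
Total capital V = 302 + 115 = 417.
Equity: weight = 302/417 = 0.7242; cost = 13.2772%.
Debt: weight = 115/417 = 0.2758; after-tax cost = 7.5% × (1 − 27.4%) = 5.4450%.
WACC = 0.7242 × 13.2772% + 0.2758 × 5.4450% = 11.1172%.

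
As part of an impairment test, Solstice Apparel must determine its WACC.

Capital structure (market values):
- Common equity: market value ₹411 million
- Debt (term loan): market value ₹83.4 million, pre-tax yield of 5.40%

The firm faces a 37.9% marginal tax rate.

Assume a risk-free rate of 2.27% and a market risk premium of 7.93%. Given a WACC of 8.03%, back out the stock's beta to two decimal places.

Total capital V = 411 + 83.4 = 494.4.
Equity weight = 411/494.4 = 0.8313.
Term loan weight = 83.4/494.4 = 0.1687.
Debt contribution = 0.1687 × 5.4% × (1 − 37.9%) = 0.5657%.
Required equity contribution = 8.03% − 0.5657% = 7.4643%  ⇒  Re = 8.9790%.
CAPM: 8.9790% = 2.27% + β × 7.93%  ⇒  β = 0.8460.

0.85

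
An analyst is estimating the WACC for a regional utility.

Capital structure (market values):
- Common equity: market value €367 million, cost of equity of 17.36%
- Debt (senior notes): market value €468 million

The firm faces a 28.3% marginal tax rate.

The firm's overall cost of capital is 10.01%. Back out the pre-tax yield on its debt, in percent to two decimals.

5.92%

Total capital V = 367 + 468 = 835.
Equity weight = 367/835 = 0.4395.
Senior notes weight = 468/835 = 0.5605.
Equity contribution = 0.4395 × 17.36% = 7.6301%.
Remaining for debt = 10.01% − 7.6301% = 2.3799%.
Rd × (1 − 28.3%) × 0.5605 = 2.3799%  ⇒  Rd = 5.9222%.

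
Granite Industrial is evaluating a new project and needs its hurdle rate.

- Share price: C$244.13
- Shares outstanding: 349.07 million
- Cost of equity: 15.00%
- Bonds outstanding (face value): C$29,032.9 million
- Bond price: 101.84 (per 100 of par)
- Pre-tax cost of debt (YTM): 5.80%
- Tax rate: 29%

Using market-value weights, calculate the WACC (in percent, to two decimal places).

Market value of equity E = 244.13 × 349.07m = 85218.4591m. Market value of debt D = 29032.9m × 101.84/100 = 29567.10536m.
Total capital V = 85218.4591 + 29567.10536 = 114785.56446.
Equity: weight = 85218.4591/114785.56446 = 0.7424; cost = 15%.
Bonds outstanding: weight = 29567.10536/114785.56446 = 0.2576; after-tax cost = 5.8% × (1 − 29%) = 4.1180%.
WACC = 0.7424 × 15.0000% + 0.2576 × 4.1180% = 12.1970%.

12.20%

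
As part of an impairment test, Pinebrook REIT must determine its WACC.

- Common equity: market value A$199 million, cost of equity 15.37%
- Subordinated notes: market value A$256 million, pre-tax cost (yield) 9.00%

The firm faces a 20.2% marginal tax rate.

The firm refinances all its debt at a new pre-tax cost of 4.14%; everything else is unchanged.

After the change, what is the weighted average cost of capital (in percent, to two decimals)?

8.58%

After the change:
Total capital V = 199 + 256 = 455.
Equity: weight = 199/455 = 0.4374; cost = 15.37%.
Subordinated notes: weight = 256/455 = 0.5626; after-tax cost = 4.14% × (1 − 20.2%) = 3.3037%.
WACC = 0.4374 × 15.3700% + 0.5626 × 3.3037% = 8.5811%.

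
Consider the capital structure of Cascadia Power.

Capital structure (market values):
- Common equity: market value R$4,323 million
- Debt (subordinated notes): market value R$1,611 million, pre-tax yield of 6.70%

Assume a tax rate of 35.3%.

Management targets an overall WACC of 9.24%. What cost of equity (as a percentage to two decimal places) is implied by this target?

11.07%

Total capital V = 4323 + 1611 = 5934.
Equity weight = 4323/5934 = 0.7285.
Subordinated notes weight = 1611/5934 = 0.2715.
Debt contribution = 0.2715 × 6.7% × (1 − 35.3%) = 1.1769%.
Required equity contribution = 9.24% − 1.1769% = 8.0631%.
Re = 8.0631% / 0.7285 = 11.0679%.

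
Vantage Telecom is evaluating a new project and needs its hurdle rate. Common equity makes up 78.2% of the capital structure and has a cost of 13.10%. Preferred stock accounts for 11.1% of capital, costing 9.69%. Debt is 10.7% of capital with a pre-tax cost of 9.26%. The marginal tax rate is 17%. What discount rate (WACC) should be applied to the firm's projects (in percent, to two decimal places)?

After-tax cost of debt = 9.26% × (1 − 17%) = 7.6858%.
WACC = 0.782 × 13.1000% + 0.111 × 9.6900% + 0.107 × 7.6858% = 12.1422%.

12.14%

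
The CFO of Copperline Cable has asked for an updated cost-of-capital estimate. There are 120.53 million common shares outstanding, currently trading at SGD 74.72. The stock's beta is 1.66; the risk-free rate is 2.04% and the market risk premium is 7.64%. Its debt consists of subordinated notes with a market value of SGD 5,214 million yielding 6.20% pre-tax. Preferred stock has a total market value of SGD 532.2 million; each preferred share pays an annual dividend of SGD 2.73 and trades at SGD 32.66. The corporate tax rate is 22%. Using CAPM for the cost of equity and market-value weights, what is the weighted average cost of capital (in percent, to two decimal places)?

Cost of equity via CAPM: Re = 2.04% + 1.66 × 7.64% = 14.7224%.
Cost of preferred: Rp = 2.73 / 32.66 = 8.3588%.
Market value of equity E = 74.72 × 120.53m = 9006.0016m.
Total capital V = 9006.0016 + 532.2 + 5214 = 14752.2016.
Equity: weight = 9006.0016/14752.2016 = 0.6105; cost = 14.7224%.
Preferred: weight = 532.2/14752.2016 = 0.0361; cost = 8.3588%.
Subordinated notes: weight = 5214/14752.2016 = 0.3534; after-tax cost = 6.2% × (1 − 22%) = 4.8360%.
WACC = 0.6105 × 14.7224% + 0.0361 × 8.3588% + 0.3534 × 4.8360% = 10.9986%.

11.00%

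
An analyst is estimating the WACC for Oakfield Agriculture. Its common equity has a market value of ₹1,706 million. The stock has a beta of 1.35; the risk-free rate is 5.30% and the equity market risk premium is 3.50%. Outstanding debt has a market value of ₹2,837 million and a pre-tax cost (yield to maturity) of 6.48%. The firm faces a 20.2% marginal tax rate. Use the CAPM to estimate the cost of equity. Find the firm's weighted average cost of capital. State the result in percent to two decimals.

Cost of equity via CAPM: Re = 5.3% + 1.35 × 3.5% = 10.0250%.
Total capital V = 1706 + 2837 = 4543.
Equity: weight = 1706/4543 = 0.3755; cost = 10.025%.
Debt: weight = 2837/4543 = 0.6245; after-tax cost = 6.48% × (1 − 20.2%) = 5.1710%.
WACC = 0.3755 × 10.0250% + 0.6245 × 5.1710% = 6.9938%.

6.99%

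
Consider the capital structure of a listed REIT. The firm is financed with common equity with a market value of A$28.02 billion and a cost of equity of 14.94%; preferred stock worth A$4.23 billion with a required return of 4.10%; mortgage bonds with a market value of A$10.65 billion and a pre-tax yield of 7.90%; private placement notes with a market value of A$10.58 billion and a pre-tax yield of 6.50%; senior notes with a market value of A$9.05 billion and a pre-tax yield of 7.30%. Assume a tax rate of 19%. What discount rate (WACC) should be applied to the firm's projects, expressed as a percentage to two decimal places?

Total capital V = 28.02 + 4.23 + 10.65 + 10.58 + 9.05 = 62.53.
Equity: weight = 28.02/62.53 = 0.4481; cost = 14.94%.
Preferred: weight = 4.23/62.53 = 0.0676; cost = 4.1%.
Mortgage bonds: weight = 10.65/62.53 = 0.1703; after-tax cost = 7.9% × (1 − 19%) = 6.3990%.
Private placement notes: weight = 10.58/62.53 = 0.1692; after-tax cost = 6.5% × (1 − 19%) = 5.2650%.
Senior notes: weight = 9.05/62.53 = 0.1447; after-tax cost = 7.3% × (1 − 19%) = 5.9130%.
WACC = 0.4481 × 14.9400% + 0.0676 × 4.1000% + 0.1703 × 6.3990% + 0.1692 × 5.2650% + 0.1447 × 5.9130% = 9.8085%.

9.81%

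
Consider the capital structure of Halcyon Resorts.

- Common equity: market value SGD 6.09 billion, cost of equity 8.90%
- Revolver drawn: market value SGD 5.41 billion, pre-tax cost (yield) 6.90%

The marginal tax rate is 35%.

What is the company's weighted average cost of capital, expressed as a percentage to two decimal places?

6.82%

Total capital V = 6.09 + 5.41 = 11.5.
Equity: weight = 6.09/11.5 = 0.5296; cost = 8.9%.
Revolver drawn: weight = 5.41/11.5 = 0.4704; after-tax cost = 6.9% × (1 − 35%) = 4.4850%.
WACC = 0.5296 × 8.9000% + 0.4704 × 4.4850% = 6.8230%.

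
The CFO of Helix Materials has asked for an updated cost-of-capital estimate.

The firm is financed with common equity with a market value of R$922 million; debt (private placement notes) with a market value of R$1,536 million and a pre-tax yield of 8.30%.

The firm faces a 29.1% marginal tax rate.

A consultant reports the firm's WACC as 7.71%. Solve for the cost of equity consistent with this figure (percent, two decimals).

10.75%

Total capital V = 922 + 1536 = 2458.
Equity weight = 922/2458 = 0.3751.
Private placement notes weight = 1536/2458 = 0.6249.
Debt contribution = 0.6249 × 8.3% × (1 − 29.1%) = 3.6773%.
Required equity contribution = 7.71% − 3.6773% = 4.0327%.
Re = 4.0327% / 0.3751 = 10.7508%.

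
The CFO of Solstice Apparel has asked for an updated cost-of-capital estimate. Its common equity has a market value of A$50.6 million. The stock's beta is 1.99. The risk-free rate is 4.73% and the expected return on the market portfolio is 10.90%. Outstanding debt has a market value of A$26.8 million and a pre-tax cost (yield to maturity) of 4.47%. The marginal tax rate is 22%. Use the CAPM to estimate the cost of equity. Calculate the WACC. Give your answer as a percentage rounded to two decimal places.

Market risk premium = 10.9% − 4.73% = 6.17%.
Cost of equity via CAPM: Re = 4.73% + 1.99 × 6.17% = 17.0083%.
Total capital V = 50.6 + 26.8 = 77.4.
Equity: weight = 50.6/77.4 = 0.6537; cost = 17.0083%.
Debt: weight = 26.8/77.4 = 0.3463; after-tax cost = 4.47% × (1 − 22%) = 3.4866%.
WACC = 0.6537 × 17.0083% + 0.3463 × 3.4866% = 12.3264%.

12.33%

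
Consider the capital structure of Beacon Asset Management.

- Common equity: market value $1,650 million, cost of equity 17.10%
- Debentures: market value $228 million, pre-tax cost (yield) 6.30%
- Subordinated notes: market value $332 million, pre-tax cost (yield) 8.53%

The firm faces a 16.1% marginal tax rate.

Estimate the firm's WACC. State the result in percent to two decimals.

Total capital V = 1650 + 228 + 332 = 2210.
Equity: weight = 1650/2210 = 0.7466; cost = 17.1%.
Debentures: weight = 228/2210 = 0.1032; after-tax cost = 6.3% × (1 − 16.1%) = 5.2857%.
Subordinated notes: weight = 332/2210 = 0.1502; after-tax cost = 8.53% × (1 − 16.1%) = 7.1567%.
WACC = 0.7466 × 17.1000% + 0.1032 × 5.2857% + 0.1502 × 7.1567% = 14.3874%.

14.39%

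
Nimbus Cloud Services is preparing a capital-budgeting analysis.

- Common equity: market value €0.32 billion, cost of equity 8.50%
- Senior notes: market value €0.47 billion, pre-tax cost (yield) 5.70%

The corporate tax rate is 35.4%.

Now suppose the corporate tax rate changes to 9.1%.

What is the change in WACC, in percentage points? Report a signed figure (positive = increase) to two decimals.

Current WACC:
Total capital V = 0.32 + 0.47 = 0.79.
Equity: weight = 0.32/0.79 = 0.4051; cost = 8.5%.
Senior notes: weight = 0.47/0.79 = 0.5949; after-tax cost = 5.7% × (1 − 35.4%) = 3.6822%.
WACC = 0.4051 × 8.5000% + 0.5949 × 3.6822% = 5.6337%.
After the change:
Total capital V = 0.32 + 0.47 = 0.79.
Equity: weight = 0.32/0.79 = 0.4051; cost = 8.5%.
Senior notes: weight = 0.47/0.79 = 0.5949; after-tax cost = 5.7% × (1 − 9.1%) = 5.1813%.
WACC = 0.4051 × 8.5000% + 0.5949 × 5.1813% = 6.5256%.
Change in WACC = 6.5256% − 5.6337% = 0.8919 pp.

+0.89 pp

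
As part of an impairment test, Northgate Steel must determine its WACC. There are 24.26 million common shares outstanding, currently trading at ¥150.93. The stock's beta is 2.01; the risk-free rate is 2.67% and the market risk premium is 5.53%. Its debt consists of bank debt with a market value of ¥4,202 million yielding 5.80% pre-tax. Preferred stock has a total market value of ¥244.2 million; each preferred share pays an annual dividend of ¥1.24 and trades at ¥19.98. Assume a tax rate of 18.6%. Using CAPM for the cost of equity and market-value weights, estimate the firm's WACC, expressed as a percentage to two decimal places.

8.86%

Cost of equity via CAPM: Re = 2.67% + 2.01 × 5.53% = 13.7853%.
Cost of preferred: Rp = 1.24 / 19.98 = 6.2062%.
Market value of equity E = 150.93 × 24.26m = 3661.5618m.
Total capital V = 3661.5618 + 244.2 + 4202 = 8107.7618.
Equity: weight = 3661.5618/8107.7618 = 0.4516; cost = 13.7853%.
Preferred: weight = 244.2/8107.7618 = 0.0301; cost = 6.2062%.
Bank debt: weight = 4202/8107.7618 = 0.5183; after-tax cost = 5.8% × (1 − 18.6%) = 4.7212%.
WACC = 0.4516 × 13.7853% + 0.0301 × 6.2062% + 0.5183 × 4.7212% = 8.8594%.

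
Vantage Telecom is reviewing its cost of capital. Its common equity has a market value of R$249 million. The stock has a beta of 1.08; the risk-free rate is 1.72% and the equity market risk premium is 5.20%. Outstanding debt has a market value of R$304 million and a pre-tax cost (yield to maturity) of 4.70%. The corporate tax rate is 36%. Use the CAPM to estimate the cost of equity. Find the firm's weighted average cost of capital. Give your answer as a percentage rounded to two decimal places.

4.96%

Cost of equity via CAPM: Re = 1.72% + 1.08 × 5.2% = 7.3360%.
Total capital V = 249 + 304 = 553.
Equity: weight = 249/553 = 0.4503; cost = 7.336%.
Debt: weight = 304/553 = 0.5497; after-tax cost = 4.7% × (1 − 36%) = 3.0080%.
WACC = 0.4503 × 7.3360% + 0.5497 × 3.0080% = 4.9568%.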